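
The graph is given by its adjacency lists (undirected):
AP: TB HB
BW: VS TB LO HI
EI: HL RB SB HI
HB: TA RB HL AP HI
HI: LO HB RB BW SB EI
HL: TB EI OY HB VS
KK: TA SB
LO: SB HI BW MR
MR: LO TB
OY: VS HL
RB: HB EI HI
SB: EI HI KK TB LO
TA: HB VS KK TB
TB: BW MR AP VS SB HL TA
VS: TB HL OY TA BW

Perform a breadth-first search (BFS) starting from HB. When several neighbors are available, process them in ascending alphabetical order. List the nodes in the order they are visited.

HB, AP, HI, HL, RB, TA, TB, BW, EI, LO, SB, OY, VS, KK, MR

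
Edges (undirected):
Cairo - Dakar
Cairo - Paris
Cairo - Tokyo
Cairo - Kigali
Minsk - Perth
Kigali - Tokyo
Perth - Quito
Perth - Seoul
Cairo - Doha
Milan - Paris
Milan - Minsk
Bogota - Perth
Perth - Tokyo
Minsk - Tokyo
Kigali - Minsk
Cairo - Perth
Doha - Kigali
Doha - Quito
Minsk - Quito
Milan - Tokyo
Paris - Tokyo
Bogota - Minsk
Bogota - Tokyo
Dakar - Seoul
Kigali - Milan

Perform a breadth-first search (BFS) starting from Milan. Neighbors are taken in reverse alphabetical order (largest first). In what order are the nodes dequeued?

Visit Milan; enqueue Tokyo, Paris, Minsk, Kigali → queue [Tokyo, Paris, Minsk, Kigali]
Visit Tokyo; enqueue Perth, Cairo, Bogota → queue [Paris, Minsk, Kigali, Perth, Cairo, Bogota]
Visit Paris → queue [Minsk, Kigali, Perth, Cairo, Bogota]
Visit Minsk; enqueue Quito → queue [Kigali, Perth, Cairo, Bogota, Quito]
Visit Kigali; enqueue Doha → queue [Perth, Cairo, Bogota, Quito, Doha]
Visit Perth; enqueue Seoul → queue [Cairo, Bogota, Quito, Doha, Seoul]
Visit Cairo; enqueue Dakar → queue [Bogota, Quito, Doha, Seoul, Dakar]
Visit Bogota → queue [Quito, Doha, Seoul, Dakar]
Visit Quito → queue [Doha, Seoul, Dakar]
Visit Doha → queue [Seoul, Dakar]
Visit Seoul → queue [Dakar]
Visit Dakar → queue []

Milan → Tokyo → Paris → Minsk → Kigali → Perth → Cairo → Bogota → Quito → Doha → Seoul → Dakar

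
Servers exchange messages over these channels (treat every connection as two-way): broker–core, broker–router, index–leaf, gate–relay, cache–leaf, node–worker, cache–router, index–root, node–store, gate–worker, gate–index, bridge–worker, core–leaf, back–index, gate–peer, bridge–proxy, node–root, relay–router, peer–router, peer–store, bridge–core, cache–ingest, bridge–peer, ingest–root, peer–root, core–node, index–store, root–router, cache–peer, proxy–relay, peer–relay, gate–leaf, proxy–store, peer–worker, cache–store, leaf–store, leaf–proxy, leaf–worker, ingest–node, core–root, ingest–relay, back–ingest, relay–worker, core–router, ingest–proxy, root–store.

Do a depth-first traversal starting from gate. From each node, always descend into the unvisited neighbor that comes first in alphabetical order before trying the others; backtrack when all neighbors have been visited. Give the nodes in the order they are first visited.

gate, index, back, ingest, cache, leaf, core, bridge, peer, relay, proxy, store, node, root, router, broker, worker

Visit gate
gate → index
index → back
back → ingest
ingest → cache
cache → leaf
leaf → core
core → bridge
bridge → peer
peer → relay
relay → proxy
proxy → store
store → node
node → root
root → router
router → broker
node → worker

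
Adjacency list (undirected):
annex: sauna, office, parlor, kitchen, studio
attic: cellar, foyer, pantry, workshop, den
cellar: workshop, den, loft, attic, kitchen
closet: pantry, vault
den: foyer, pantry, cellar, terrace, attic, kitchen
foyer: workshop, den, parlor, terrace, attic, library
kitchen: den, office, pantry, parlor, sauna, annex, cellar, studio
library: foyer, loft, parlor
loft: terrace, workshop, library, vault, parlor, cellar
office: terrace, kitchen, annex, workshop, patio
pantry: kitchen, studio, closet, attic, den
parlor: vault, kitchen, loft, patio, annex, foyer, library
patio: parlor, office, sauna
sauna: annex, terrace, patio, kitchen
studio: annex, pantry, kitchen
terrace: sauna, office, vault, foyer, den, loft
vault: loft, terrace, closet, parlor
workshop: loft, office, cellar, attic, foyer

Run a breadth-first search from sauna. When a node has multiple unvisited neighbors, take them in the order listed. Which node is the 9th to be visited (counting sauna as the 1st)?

vault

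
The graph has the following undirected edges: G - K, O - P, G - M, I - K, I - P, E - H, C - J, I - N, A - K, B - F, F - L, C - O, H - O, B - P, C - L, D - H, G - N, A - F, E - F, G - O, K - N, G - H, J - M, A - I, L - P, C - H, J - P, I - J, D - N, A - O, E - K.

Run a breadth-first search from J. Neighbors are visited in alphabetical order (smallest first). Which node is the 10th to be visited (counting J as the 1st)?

K

Visit J; enqueue C, I, M, P → queue [C, I, M, P]
Visit C; enqueue H, L, O → queue [I, M, P, H, L, O]
Visit I; enqueue A, K, N → queue [M, P, H, L, O, A, K, N]
Visit M; enqueue G → queue [P, H, L, O, A, K, N, G]
Visit P; enqueue B → queue [H, L, O, A, K, N, G, B]
Visit H; enqueue D, E → queue [L, O, A, K, N, G, B, D, E]
Visit L; enqueue F → queue [O, A, K, N, G, B, D, E, F]
Visit O → queue [A, K, N, G, B, D, E, F]
Visit A → queue [K, N, G, B, D, E, F]
Visit K → queue [N, G, B, D, E, F]
Visit N → queue [G, B, D, E, F]
Visit G → queue [B, D, E, F]
Visit B → queue [D, E, F]
Visit D → queue [E, F]
Visit E → queue [F]
Visit F → queue []

Visit order: J, C, I, M, P, H, L, O, A, K, N, G, B, D, E, F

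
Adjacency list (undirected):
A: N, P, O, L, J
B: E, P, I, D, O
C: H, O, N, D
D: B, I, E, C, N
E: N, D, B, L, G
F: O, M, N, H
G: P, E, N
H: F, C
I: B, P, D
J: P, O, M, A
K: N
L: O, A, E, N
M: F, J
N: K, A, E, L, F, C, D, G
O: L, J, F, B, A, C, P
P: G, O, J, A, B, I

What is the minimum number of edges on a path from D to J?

3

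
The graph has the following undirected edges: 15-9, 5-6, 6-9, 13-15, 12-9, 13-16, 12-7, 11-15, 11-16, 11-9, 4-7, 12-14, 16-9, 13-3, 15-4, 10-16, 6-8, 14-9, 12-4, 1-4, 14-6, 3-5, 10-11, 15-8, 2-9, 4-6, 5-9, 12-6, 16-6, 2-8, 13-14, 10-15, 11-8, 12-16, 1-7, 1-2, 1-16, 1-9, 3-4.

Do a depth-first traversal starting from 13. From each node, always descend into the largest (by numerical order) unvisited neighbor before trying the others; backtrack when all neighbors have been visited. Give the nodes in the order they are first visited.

13, 16, 12, 14, 9, 15, 11, 10, 8, 6, 5, 3, 4, 7, 1, 2

Visit 13
13 → 16
16 → 12
12 → 14
14 → 9
9 → 15
15 → 11
11 → 10
11 → 8
8 → 6
6 → 5
5 → 3
3 → 4
4 → 7
7 → 1
1 → 2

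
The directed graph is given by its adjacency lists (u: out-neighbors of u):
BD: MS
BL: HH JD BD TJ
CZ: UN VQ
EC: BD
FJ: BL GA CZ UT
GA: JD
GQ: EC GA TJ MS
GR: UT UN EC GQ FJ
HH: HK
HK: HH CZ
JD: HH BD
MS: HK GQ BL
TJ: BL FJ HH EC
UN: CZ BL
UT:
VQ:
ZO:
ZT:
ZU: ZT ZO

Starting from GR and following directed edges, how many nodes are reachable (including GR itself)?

BFS from GR visits: GR, EC, FJ, GQ, UN, UT, BD, BL, CZ, GA, MS, TJ, HH, JD, VQ, HK
Reachable nodes: 16 of 19 total.

16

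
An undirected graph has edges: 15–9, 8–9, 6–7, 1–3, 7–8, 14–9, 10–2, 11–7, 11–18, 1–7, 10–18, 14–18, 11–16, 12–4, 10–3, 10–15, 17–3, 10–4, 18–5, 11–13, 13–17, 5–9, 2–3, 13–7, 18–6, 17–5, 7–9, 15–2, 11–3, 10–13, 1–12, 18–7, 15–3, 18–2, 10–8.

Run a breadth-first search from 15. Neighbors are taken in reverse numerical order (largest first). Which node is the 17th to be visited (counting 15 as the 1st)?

Visit 15; enqueue 10, 9, 3, 2 → queue [10, 9, 3, 2]
Visit 10; enqueue 18, 13, 8, 4 → queue [9, 3, 2, 18, 13, 8, 4]
Visit 9; enqueue 14, 7, 5 → queue [3, 2, 18, 13, 8, 4, 14, 7, 5]
Visit 3; enqueue 17, 11, 1 → queue [2, 18, 13, 8, 4, 14, 7, 5, 17, 11, 1]
Visit 2 → queue [18, 13, 8, 4, 14, 7, 5, 17, 11, 1]
Visit 18; enqueue 6 → queue [13, 8, 4, 14, 7, 5, 17, 11, 1, 6]
Visit 13 → queue [8, 4, 14, 7, 5, 17, 11, 1, 6]
Visit 8 → queue [4, 14, 7, 5, 17, 11, 1, 6]
Visit 4; enqueue 12 → queue [14, 7, 5, 17, 11, 1, 6, 12]
Visit 14 → queue [7, 5, 17, 11, 1, 6, 12]
Visit 7 → queue [5, 17, 11, 1, 6, 12]
Visit 5 → queue [17, 11, 1, 6, 12]
Visit 17 → queue [11, 1, 6, 12]
Visit 11; enqueue 16 → queue [1, 6, 12, 16]
Visit 1 → queue [6, 12, 16]
Visit 6 → queue [12, 16]
Visit 12 → queue [16]
Visit 16 → queue []

Visit order: 15, 10, 9, 3, 2, 18, 13, 8, 4, 14, 7, 5, 17, 11, 1, 6, 12, 16

12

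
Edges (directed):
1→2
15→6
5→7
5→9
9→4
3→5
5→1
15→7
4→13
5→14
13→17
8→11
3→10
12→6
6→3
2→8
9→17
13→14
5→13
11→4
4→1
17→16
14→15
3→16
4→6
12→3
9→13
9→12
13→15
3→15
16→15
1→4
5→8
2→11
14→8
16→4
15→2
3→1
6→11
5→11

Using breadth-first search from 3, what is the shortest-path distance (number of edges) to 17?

3

Level 0: 3
Level 1: 1, 5, 10, 15, 16
Level 2: 2, 4, 6, 7, 8, 9, 11, 13, 14
Level 3: 12, 17
17 first appears at level 3.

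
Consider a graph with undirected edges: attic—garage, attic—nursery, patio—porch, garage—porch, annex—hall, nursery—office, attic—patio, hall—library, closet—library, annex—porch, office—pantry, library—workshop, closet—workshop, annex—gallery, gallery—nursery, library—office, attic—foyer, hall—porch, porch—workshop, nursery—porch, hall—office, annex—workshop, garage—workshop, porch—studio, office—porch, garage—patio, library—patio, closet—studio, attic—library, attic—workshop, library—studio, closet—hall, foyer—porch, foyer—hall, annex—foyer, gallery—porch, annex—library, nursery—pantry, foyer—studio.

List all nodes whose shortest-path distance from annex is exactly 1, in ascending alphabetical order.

foyer, gallery, hall, library, porch, workshop

Level 0: annex
Level 1: foyer, gallery, hall, library, porch, workshop
Level 2: attic, closet, garage, nursery, office, patio, studio
Level 3: pantry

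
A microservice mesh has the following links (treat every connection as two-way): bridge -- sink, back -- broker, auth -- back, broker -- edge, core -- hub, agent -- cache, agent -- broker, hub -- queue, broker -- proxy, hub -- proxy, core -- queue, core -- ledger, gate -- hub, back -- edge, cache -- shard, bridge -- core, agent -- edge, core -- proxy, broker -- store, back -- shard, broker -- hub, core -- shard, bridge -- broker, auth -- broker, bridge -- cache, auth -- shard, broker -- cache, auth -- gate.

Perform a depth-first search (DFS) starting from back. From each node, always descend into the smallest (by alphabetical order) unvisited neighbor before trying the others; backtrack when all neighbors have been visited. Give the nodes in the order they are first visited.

back, auth, broker, agent, cache, bridge, core, hub, gate, proxy, queue, ledger, shard, sink, edge, store

Visit back
back → auth
auth → broker
broker → agent
agent → cache
cache → bridge
bridge → core
core → hub
hub → gate
hub → proxy
hub → queue
core → ledger
core → shard
bridge → sink
agent → edge
broker → store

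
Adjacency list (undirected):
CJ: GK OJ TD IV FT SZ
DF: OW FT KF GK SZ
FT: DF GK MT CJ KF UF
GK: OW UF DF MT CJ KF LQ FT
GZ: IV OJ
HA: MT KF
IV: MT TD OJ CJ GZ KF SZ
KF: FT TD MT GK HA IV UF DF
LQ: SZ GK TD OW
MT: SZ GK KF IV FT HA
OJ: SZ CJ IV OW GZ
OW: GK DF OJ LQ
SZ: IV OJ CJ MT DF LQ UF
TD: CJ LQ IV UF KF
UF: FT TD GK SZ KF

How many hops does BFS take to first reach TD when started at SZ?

Level 0: SZ
Level 1: CJ, DF, IV, LQ, MT, OJ, UF
Level 2: FT, GK, GZ, HA, KF, OW, TD
TD first appears at level 2.

2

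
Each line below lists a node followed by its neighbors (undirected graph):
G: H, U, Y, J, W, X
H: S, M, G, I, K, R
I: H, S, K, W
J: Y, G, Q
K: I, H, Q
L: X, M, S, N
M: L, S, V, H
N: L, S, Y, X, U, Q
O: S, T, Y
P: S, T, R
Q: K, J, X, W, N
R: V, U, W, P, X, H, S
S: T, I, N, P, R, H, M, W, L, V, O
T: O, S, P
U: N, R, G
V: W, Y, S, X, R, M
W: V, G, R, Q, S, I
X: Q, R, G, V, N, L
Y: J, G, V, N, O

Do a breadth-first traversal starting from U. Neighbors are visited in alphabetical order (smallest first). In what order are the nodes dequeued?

U G N R H J W X Y L Q S P V I K M O T

Visit U; enqueue G, N, R → queue [G, N, R]
Visit G; enqueue H, J, W, X, Y → queue [N, R, H, J, W, X, Y]
Visit N; enqueue L, Q, S → queue [R, H, J, W, X, Y, L, Q, S]
Visit R; enqueue P, V → queue [H, J, W, X, Y, L, Q, S, P, V]
Visit H; enqueue I, K, M → queue [J, W, X, Y, L, Q, S, P, V, I, K, M]
Visit J → queue [W, X, Y, L, Q, S, P, V, I, K, M]
Visit W → queue [X, Y, L, Q, S, P, V, I, K, M]
Visit X → queue [Y, L, Q, S, P, V, I, K, M]
Visit Y; enqueue O → queue [L, Q, S, P, V, I, K, M, O]
Visit L → queue [Q, S, P, V, I, K, M, O]
Visit Q → queue [S, P, V, I, K, M, O]
Visit S; enqueue T → queue [P, V, I, K, M, O, T]
Visit P → queue [V, I, K, M, O, T]
Visit V → queue [I, K, M, O, T]
Visit I → queue [K, M, O, T]
Visit K → queue [M, O, T]
Visit M → queue [O, T]
Visit O → queue [T]
Visit T → queue []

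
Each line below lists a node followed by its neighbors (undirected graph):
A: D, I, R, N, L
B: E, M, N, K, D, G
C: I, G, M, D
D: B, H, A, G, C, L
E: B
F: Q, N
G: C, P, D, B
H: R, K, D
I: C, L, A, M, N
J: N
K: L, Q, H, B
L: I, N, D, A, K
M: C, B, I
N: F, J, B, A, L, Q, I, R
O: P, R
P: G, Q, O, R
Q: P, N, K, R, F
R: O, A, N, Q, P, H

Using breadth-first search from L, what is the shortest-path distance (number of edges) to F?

Level 0: L
Level 1: A, D, I, K, N
Level 2: B, C, F, G, H, J, M, Q, R
Level 3: E, O, P
F first appears at level 2.

2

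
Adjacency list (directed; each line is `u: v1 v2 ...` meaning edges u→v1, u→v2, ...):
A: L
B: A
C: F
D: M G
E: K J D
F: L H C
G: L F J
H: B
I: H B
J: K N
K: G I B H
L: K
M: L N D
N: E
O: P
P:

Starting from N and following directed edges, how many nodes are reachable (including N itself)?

BFS from N visits: N, E, K, J, D, G, I, B, H, M, L, F, A, C
Reachable nodes: 14 of 16 total.

14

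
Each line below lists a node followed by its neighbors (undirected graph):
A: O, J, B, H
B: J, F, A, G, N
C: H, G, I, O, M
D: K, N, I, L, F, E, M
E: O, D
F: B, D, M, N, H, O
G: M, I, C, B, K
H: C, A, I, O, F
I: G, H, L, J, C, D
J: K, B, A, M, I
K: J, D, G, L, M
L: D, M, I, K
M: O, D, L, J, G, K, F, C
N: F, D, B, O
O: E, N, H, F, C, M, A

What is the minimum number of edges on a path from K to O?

2

Level 0: K
Level 1: D, G, J, L, M
Level 2: A, B, C, E, F, I, N, O
Level 3: H
O first appears at level 2.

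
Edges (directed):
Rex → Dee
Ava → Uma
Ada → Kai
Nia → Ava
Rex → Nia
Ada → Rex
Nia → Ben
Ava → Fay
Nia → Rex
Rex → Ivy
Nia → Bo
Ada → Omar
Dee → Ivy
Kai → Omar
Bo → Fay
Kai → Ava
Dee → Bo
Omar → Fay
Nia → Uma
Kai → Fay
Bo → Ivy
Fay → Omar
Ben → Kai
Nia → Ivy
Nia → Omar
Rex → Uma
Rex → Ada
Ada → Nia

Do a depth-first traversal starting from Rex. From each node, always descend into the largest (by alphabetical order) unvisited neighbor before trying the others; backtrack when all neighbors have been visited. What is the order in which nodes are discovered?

Visit Rex
Rex → Uma
Rex → Nia
Nia → Omar
Omar → Fay
Nia → Ivy
Nia → Bo
Nia → Ben
Ben → Kai
Kai → Ava
Rex → Dee
Rex → Ada

Rex Uma Nia Omar Fay Ivy Bo Ben Kai Ava Dee Ada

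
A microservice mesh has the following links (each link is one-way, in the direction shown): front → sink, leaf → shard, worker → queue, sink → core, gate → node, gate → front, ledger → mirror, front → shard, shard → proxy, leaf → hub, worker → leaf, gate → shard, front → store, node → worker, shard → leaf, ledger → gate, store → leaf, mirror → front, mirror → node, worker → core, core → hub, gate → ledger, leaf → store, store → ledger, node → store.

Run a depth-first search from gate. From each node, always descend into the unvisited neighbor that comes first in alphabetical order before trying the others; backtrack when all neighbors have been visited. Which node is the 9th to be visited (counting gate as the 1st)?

Visit gate
gate → front
front → shard
shard → leaf
leaf → hub
leaf → store
store → ledger
ledger → mirror
mirror → node
node → worker
worker → core
worker → queue
shard → proxy
front → sink

Visit order: gate, front, shard, leaf, hub, store, ledger, mirror, node, worker, core, queue, proxy, sink

node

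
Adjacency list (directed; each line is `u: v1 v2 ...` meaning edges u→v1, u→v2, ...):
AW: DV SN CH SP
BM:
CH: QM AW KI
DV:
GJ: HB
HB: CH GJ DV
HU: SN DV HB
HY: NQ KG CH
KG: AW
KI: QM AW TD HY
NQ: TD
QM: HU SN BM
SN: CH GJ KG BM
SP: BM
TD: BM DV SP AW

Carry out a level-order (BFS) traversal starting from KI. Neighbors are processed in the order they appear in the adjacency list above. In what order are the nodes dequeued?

KI -> QM -> AW -> TD -> HY -> HU -> SN -> BM -> DV -> CH -> SP -> NQ -> KG -> HB -> GJ

Visit KI; enqueue QM, AW, TD, HY → queue [QM, AW, TD, HY]
Visit QM; enqueue HU, SN, BM → queue [AW, TD, HY, HU, SN, BM]
Visit AW; enqueue DV, CH, SP → queue [TD, HY, HU, SN, BM, DV, CH, SP]
Visit TD → queue [HY, HU, SN, BM, DV, CH, SP]
Visit HY; enqueue NQ, KG → queue [HU, SN, BM, DV, CH, SP, NQ, KG]
Visit HU; enqueue HB → queue [SN, BM, DV, CH, SP, NQ, KG, HB]
Visit SN; enqueue GJ → queue [BM, DV, CH, SP, NQ, KG, HB, GJ]
Visit BM → queue [DV, CH, SP, NQ, KG, HB, GJ]
Visit DV → queue [CH, SP, NQ, KG, HB, GJ]
Visit CH → queue [SP, NQ, KG, HB, GJ]
Visit SP → queue [NQ, KG, HB, GJ]
Visit NQ → queue [KG, HB, GJ]
Visit KG → queue [HB, GJ]
Visit HB → queue [GJ]
Visit GJ → queue []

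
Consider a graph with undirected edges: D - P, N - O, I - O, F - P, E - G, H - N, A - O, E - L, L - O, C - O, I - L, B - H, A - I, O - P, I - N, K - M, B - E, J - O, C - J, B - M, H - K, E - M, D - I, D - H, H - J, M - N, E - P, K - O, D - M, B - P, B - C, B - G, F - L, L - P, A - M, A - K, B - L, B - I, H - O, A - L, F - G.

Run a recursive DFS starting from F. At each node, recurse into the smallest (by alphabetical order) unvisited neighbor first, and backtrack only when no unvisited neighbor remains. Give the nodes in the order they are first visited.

Visit F
F → G
G → B
B → C
C → J
J → H
H → D
D → I
I → A
A → K
K → M
M → E
E → L
L → O
O → N
O → P

F, G, B, C, J, H, D, I, A, K, M, E, L, O, N, P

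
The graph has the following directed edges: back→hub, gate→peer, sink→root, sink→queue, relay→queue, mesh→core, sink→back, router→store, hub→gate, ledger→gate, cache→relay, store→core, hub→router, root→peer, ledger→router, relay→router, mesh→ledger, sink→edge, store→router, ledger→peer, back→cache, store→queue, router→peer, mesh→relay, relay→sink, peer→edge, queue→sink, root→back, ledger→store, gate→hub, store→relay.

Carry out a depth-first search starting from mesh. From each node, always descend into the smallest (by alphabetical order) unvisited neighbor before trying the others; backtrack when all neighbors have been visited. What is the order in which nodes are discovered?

mesh, core, ledger, gate, hub, router, peer, edge, store, queue, sink, back, cache, relay, root

Visit mesh
mesh → core
mesh → ledger
ledger → gate
gate → hub
hub → router
router → peer
peer → edge
router → store
store → queue
queue → sink
sink → back
back → cache
cache → relay
sink → root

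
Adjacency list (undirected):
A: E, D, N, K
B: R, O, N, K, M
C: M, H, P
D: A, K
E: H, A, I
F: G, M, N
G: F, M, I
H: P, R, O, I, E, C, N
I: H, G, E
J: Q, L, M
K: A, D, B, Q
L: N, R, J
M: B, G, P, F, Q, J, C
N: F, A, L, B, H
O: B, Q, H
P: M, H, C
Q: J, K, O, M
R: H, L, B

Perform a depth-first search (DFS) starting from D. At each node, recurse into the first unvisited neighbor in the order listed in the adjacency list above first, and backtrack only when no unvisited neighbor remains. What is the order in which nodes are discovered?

D -> A -> E -> H -> P -> M -> B -> R -> L -> N -> F -> G -> I -> J -> Q -> K -> O -> C

Visit D
D → A
A → E
E → H
H → P
P → M
M → B
B → R
R → L
L → N
N → F
F → G
G → I
L → J
J → Q
Q → K
Q → O
M → C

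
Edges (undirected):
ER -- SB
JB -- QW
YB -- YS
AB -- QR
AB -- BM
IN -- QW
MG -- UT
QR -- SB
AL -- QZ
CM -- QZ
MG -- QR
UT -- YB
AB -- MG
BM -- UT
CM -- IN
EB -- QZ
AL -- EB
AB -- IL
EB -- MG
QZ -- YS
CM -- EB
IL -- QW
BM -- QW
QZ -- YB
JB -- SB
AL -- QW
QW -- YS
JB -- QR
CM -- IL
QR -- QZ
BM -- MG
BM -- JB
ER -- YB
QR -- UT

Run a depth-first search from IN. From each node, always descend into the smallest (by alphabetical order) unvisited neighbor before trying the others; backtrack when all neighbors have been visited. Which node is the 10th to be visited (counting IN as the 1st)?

Visit IN
IN → CM
CM → EB
EB → AL
AL → QW
QW → BM
BM → AB
AB → IL
AB → MG
MG → QR
QR → JB
JB → SB
SB → ER
ER → YB
YB → QZ
QZ → YS
YB → UT

Visit order: IN, CM, EB, AL, QW, BM, AB, IL, MG, QR, JB, SB, ER, YB, QZ, YS, UT

QR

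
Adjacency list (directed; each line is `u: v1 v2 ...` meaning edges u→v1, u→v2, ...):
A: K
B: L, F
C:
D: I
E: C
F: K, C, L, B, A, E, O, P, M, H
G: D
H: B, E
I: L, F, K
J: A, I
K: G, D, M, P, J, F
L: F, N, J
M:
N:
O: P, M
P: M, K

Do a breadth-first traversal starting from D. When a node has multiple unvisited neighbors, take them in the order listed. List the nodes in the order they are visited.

D, I, L, F, K, N, J, C, B, A, E, O, P, M, H, G

Visit D; enqueue I → queue [I]
Visit I; enqueue L, F, K → queue [L, F, K]
Visit L; enqueue N, J → queue [F, K, N, J]
Visit F; enqueue C, B, A, E, O, P, M, H → queue [K, N, J, C, B, A, E, O, P, M, H]
Visit K; enqueue G → queue [N, J, C, B, A, E, O, P, M, H, G]
Visit N → queue [J, C, B, A, E, O, P, M, H, G]
Visit J → queue [C, B, A, E, O, P, M, H, G]
Visit C → queue [B, A, E, O, P, M, H, G]
Visit B → queue [A, E, O, P, M, H, G]
Visit A → queue [E, O, P, M, H, G]
Visit E → queue [O, P, M, H, G]
Visit O → queue [P, M, H, G]
Visit P → queue [M, H, G]
Visit M → queue [H, G]
Visit H → queue [G]
Visit G → queue []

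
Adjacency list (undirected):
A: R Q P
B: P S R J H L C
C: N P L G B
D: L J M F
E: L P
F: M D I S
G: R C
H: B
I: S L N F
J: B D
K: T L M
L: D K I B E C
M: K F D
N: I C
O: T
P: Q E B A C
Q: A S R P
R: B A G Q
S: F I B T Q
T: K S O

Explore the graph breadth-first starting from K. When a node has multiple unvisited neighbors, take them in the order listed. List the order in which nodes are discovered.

K, T, L, M, S, O, D, I, B, E, C, F, Q, J, N, P, R, H, G, A

Visit K; enqueue T, L, M → queue [T, L, M]
Visit T; enqueue S, O → queue [L, M, S, O]
Visit L; enqueue D, I, B, E, C → queue [M, S, O, D, I, B, E, C]
Visit M; enqueue F → queue [S, O, D, I, B, E, C, F]
Visit S; enqueue Q → queue [O, D, I, B, E, C, F, Q]
Visit O → queue [D, I, B, E, C, F, Q]
Visit D; enqueue J → queue [I, B, E, C, F, Q, J]
Visit I; enqueue N → queue [B, E, C, F, Q, J, N]
Visit B; enqueue P, R, H → queue [E, C, F, Q, J, N, P, R, H]
Visit E → queue [C, F, Q, J, N, P, R, H]
Visit C; enqueue G → queue [F, Q, J, N, P, R, H, G]
Visit F → queue [Q, J, N, P, R, H, G]
Visit Q; enqueue A → queue [J, N, P, R, H, G, A]
Visit J → queue [N, P, R, H, G, A]
Visit N → queue [P, R, H, G, A]
Visit P → queue [R, H, G, A]
Visit R → queue [H, G, A]
Visit H → queue [G, A]
Visit G → queue [A]
Visit A → queue []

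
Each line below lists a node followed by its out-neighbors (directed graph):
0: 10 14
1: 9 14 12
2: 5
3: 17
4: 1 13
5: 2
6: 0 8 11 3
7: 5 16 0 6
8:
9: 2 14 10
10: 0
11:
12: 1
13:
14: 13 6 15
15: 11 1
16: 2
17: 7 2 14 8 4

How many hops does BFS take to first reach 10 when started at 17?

Level 0: 17
Level 1: 2, 4, 7, 8, 14
Level 2: 0, 1, 5, 6, 13, 15, 16
Level 3: 3, 9, 10, 11, 12
10 first appears at level 3.

3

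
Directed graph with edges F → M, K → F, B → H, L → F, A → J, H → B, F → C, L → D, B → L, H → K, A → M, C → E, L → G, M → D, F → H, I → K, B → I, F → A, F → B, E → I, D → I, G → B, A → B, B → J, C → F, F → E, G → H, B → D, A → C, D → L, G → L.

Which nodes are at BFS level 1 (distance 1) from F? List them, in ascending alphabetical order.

Level 0: F
Level 1: A, B, C, E, H, M
Level 2: D, I, J, K, L
Level 3: G

A, B, C, E, H, M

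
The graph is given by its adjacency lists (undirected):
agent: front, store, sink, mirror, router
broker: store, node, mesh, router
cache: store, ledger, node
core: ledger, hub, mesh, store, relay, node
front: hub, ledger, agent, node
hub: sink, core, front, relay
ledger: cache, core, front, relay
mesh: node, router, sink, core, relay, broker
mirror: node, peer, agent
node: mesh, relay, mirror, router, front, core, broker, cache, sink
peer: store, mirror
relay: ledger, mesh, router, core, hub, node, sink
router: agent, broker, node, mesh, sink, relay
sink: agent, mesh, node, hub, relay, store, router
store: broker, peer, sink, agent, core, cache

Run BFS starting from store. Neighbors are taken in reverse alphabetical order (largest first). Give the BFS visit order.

Visit store; enqueue sink, peer, core, cache, broker, agent → queue [sink, peer, core, cache, broker, agent]
Visit sink; enqueue router, relay, node, mesh, hub → queue [peer, core, cache, broker, agent, router, relay, node, mesh, hub]
Visit peer; enqueue mirror → queue [core, cache, broker, agent, router, relay, node, mesh, hub, mirror]
Visit core; enqueue ledger → queue [cache, broker, agent, router, relay, node, mesh, hub, mirror, ledger]
Visit cache → queue [broker, agent, router, relay, node, mesh, hub, mirror, ledger]
Visit broker → queue [agent, router, relay, node, mesh, hub, mirror, ledger]
Visit agent; enqueue front → queue [router, relay, node, mesh, hub, mirror, ledger, front]
Visit router → queue [relay, node, mesh, hub, mirror, ledger, front]
Visit relay → queue [node, mesh, hub, mirror, ledger, front]
Visit node → queue [mesh, hub, mirror, ledger, front]
Visit mesh → queue [hub, mirror, ledger, front]
Visit hub → queue [mirror, ledger, front]
Visit mirror → queue [ledger, front]
Visit ledger → queue [front]
Visit front → queue []

store -> sink -> peer -> core -> cache -> broker -> agent -> router -> relay -> node -> mesh -> hub -> mirror -> ledger -> front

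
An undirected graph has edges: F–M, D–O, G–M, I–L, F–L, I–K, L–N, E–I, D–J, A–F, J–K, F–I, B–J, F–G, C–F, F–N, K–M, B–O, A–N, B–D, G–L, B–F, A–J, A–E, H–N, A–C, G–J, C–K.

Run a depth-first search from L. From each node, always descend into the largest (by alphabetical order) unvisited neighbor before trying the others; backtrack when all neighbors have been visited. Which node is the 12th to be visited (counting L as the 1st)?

Visit L
L → N
N → H
N → F
F → M
M → K
K → J
J → G
J → D
D → O
O → B
J → A
A → E
E → I
A → C

Visit order: L, N, H, F, M, K, J, G, D, O, B, A, E, I, C

A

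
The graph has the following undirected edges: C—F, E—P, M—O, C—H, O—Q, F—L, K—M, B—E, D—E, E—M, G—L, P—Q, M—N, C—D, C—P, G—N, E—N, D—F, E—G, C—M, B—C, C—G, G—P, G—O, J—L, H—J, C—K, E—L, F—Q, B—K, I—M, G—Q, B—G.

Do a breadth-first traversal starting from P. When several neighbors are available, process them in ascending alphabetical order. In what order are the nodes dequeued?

P → C → E → G → Q → B → D → F → H → K → M → L → N → O → J → I

Visit P; enqueue C, E, G, Q → queue [C, E, G, Q]
Visit C; enqueue B, D, F, H, K, M → queue [E, G, Q, B, D, F, H, K, M]
Visit E; enqueue L, N → queue [G, Q, B, D, F, H, K, M, L, N]
Visit G; enqueue O → queue [Q, B, D, F, H, K, M, L, N, O]
Visit Q → queue [B, D, F, H, K, M, L, N, O]
Visit B → queue [D, F, H, K, M, L, N, O]
Visit D → queue [F, H, K, M, L, N, O]
Visit F → queue [H, K, M, L, N, O]
Visit H; enqueue J → queue [K, M, L, N, O, J]
Visit K → queue [M, L, N, O, J]
Visit M; enqueue I → queue [L, N, O, J, I]
Visit L → queue [N, O, J, I]
Visit N → queue [O, J, I]
Visit O → queue [J, I]
Visit J → queue [I]
Visit I → queue []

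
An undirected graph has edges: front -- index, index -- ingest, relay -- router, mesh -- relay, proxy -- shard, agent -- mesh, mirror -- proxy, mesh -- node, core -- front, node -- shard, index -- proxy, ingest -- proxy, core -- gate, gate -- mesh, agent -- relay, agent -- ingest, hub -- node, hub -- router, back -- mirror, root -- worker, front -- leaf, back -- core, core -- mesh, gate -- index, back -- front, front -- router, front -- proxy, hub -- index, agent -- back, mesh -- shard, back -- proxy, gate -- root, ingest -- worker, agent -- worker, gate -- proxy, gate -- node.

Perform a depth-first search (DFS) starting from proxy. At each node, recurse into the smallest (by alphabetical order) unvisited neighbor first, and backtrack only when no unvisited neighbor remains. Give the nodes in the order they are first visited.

proxy, back, agent, ingest, index, front, core, gate, mesh, node, hub, router, relay, shard, root, worker, leaf, mirror

Visit proxy
proxy → back
back → agent
agent → ingest
ingest → index
index → front
front → core
core → gate
gate → mesh
mesh → node
node → hub
hub → router
router → relay
node → shard
gate → root
root → worker
front → leaf
back → mirror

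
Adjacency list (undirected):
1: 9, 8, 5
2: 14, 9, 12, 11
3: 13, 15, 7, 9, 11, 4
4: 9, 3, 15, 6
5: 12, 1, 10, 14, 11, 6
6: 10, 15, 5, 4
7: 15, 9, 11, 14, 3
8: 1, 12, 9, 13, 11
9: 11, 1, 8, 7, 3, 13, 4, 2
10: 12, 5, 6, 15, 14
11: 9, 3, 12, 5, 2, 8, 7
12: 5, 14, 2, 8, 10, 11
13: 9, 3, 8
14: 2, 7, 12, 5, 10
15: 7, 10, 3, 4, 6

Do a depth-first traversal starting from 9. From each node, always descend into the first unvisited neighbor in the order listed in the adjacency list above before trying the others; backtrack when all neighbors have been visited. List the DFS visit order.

9, 11, 3, 13, 8, 1, 5, 12, 14, 2, 7, 15, 10, 6, 4

Visit 9
9 → 11
11 → 3
3 → 13
13 → 8
8 → 1
1 → 5
5 → 12
12 → 14
14 → 2
14 → 7
7 → 15
15 → 10
10 → 6
6 → 4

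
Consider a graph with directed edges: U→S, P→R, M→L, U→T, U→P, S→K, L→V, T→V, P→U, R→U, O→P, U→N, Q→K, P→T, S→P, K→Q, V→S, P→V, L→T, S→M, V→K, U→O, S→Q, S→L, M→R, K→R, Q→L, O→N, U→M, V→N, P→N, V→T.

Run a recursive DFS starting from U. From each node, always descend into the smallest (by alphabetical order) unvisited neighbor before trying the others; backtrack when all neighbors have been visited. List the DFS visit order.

Visit U
U → M
M → L
L → T
T → V
V → K
K → Q
K → R
V → N
V → S
S → P
U → O

U -> M -> L -> T -> V -> K -> Q -> R -> N -> S -> P -> O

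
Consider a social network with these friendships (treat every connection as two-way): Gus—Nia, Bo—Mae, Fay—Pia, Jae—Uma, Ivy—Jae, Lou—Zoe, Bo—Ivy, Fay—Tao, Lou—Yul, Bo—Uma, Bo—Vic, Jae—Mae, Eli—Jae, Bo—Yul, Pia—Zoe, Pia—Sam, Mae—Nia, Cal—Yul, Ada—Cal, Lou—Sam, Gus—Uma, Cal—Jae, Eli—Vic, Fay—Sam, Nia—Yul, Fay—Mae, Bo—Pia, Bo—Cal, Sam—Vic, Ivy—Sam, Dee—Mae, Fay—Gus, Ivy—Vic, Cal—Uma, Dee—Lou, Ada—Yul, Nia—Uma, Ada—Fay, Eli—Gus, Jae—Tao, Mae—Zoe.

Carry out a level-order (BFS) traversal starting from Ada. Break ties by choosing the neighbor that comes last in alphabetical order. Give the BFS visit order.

Visit Ada; enqueue Yul, Fay, Cal → queue [Yul, Fay, Cal]
Visit Yul; enqueue Nia, Lou, Bo → queue [Fay, Cal, Nia, Lou, Bo]
Visit Fay; enqueue Tao, Sam, Pia, Mae, Gus → queue [Cal, Nia, Lou, Bo, Tao, Sam, Pia, Mae, Gus]
Visit Cal; enqueue Uma, Jae → queue [Nia, Lou, Bo, Tao, Sam, Pia, Mae, Gus, Uma, Jae]
Visit Nia → queue [Lou, Bo, Tao, Sam, Pia, Mae, Gus, Uma, Jae]
Visit Lou; enqueue Zoe, Dee → queue [Bo, Tao, Sam, Pia, Mae, Gus, Uma, Jae, Zoe, Dee]
Visit Bo; enqueue Vic, Ivy → queue [Tao, Sam, Pia, Mae, Gus, Uma, Jae, Zoe, Dee, Vic, Ivy]
Visit Tao → queue [Sam, Pia, Mae, Gus, Uma, Jae, Zoe, Dee, Vic, Ivy]
Visit Sam → queue [Pia, Mae, Gus, Uma, Jae, Zoe, Dee, Vic, Ivy]
Visit Pia → queue [Mae, Gus, Uma, Jae, Zoe, Dee, Vic, Ivy]
Visit Mae → queue [Gus, Uma, Jae, Zoe, Dee, Vic, Ivy]
Visit Gus; enqueue Eli → queue [Uma, Jae, Zoe, Dee, Vic, Ivy, Eli]
Visit Uma → queue [Jae, Zoe, Dee, Vic, Ivy, Eli]
Visit Jae → queue [Zoe, Dee, Vic, Ivy, Eli]
Visit Zoe → queue [Dee, Vic, Ivy, Eli]
Visit Dee → queue [Vic, Ivy, Eli]
Visit Vic → queue [Ivy, Eli]
Visit Ivy → queue [Eli]
Visit Eli → queue []

Ada, Yul, Fay, Cal, Nia, Lou, Bo, Tao, Sam, Pia, Mae, Gus, Uma, Jae, Zoe, Dee, Vic, Ivy, Eli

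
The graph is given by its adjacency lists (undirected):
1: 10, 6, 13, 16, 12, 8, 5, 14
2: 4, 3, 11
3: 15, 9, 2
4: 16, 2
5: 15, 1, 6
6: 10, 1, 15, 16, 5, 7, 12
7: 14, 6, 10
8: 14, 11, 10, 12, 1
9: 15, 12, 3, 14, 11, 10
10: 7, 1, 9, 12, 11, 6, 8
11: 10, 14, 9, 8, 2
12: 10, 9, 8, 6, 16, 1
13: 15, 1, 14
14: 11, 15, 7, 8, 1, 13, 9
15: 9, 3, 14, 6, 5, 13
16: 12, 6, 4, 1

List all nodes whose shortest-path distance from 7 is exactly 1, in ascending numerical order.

6, 10, 14

Level 0: 7
Level 1: 6, 10, 14
Level 2: 1, 5, 8, 9, 11, 12, 13, 15, 16
Level 3: 2, 3, 4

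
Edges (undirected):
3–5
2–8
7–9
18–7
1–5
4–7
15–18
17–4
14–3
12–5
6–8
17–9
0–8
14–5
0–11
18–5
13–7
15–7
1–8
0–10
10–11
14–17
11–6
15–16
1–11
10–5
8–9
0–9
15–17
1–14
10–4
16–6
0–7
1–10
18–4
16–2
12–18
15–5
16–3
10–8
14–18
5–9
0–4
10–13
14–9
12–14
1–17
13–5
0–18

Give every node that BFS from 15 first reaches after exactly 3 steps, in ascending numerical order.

Level 0: 15
Level 1: 5, 7, 16, 17, 18
Level 2: 0, 1, 2, 3, 4, 6, 9, 10, 12, 13, 14
Level 3: 8, 11

8, 11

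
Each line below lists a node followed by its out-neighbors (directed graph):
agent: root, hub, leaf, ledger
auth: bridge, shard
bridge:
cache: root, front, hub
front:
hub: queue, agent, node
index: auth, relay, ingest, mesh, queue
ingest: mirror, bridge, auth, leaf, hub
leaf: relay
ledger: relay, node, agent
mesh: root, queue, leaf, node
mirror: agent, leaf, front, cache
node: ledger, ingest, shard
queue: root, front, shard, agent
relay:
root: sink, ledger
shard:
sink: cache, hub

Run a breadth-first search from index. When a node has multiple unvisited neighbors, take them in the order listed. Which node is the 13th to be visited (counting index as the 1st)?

node

Visit index; enqueue auth, relay, ingest, mesh, queue → queue [auth, relay, ingest, mesh, queue]
Visit auth; enqueue bridge, shard → queue [relay, ingest, mesh, queue, bridge, shard]
Visit relay → queue [ingest, mesh, queue, bridge, shard]
Visit ingest; enqueue mirror, leaf, hub → queue [mesh, queue, bridge, shard, mirror, leaf, hub]
Visit mesh; enqueue root, node → queue [queue, bridge, shard, mirror, leaf, hub, root, node]
Visit queue; enqueue front, agent → queue [bridge, shard, mirror, leaf, hub, root, node, front, agent]
Visit bridge → queue [shard, mirror, leaf, hub, root, node, front, agent]
Visit shard → queue [mirror, leaf, hub, root, node, front, agent]
Visit mirror; enqueue cache → queue [leaf, hub, root, node, front, agent, cache]
Visit leaf → queue [hub, root, node, front, agent, cache]
Visit hub → queue [root, node, front, agent, cache]
Visit root; enqueue sink, ledger → queue [node, front, agent, cache, sink, ledger]
Visit node → queue [front, agent, cache, sink, ledger]
Visit front → queue [agent, cache, sink, ledger]
Visit agent → queue [cache, sink, ledger]
Visit cache → queue [sink, ledger]
Visit sink → queue [ledger]
Visit ledger → queue []

Visit order: index, auth, relay, ingest, mesh, queue, bridge, shard, mirror, leaf, hub, root, node, front, agent, cache, sink, ledger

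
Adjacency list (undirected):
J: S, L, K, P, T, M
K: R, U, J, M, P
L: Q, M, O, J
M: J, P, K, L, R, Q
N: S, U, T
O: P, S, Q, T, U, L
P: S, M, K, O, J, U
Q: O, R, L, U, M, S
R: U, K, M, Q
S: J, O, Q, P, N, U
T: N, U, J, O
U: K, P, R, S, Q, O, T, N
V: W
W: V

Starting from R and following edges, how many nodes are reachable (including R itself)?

BFS from R visits: R, U, Q, M, K, T, S, P, O, N, L, J
Reachable nodes: 12 of 14 total.

12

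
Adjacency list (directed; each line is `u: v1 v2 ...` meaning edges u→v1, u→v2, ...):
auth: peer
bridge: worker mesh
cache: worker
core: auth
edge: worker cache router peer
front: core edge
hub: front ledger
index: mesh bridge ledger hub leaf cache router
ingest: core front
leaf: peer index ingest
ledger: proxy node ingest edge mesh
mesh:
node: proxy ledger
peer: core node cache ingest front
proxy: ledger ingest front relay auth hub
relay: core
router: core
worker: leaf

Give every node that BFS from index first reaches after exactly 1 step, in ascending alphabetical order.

bridge, cache, hub, leaf, ledger, mesh, router

Level 0: index
Level 1: bridge, cache, hub, leaf, ledger, mesh, router
Level 2: core, edge, front, ingest, node, peer, proxy, worker
Level 3: auth, relay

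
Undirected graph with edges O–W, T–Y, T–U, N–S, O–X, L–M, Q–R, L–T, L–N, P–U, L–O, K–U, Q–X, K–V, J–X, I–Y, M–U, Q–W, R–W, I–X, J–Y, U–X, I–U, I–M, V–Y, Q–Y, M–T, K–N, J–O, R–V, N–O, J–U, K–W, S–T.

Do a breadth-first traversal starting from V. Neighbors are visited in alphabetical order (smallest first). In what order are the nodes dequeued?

Visit V; enqueue K, R, Y → queue [K, R, Y]
Visit K; enqueue N, U, W → queue [R, Y, N, U, W]
Visit R; enqueue Q → queue [Y, N, U, W, Q]
Visit Y; enqueue I, J, T → queue [N, U, W, Q, I, J, T]
Visit N; enqueue L, O, S → queue [U, W, Q, I, J, T, L, O, S]
Visit U; enqueue M, P, X → queue [W, Q, I, J, T, L, O, S, M, P, X]
Visit W → queue [Q, I, J, T, L, O, S, M, P, X]
Visit Q → queue [I, J, T, L, O, S, M, P, X]
Visit I → queue [J, T, L, O, S, M, P, X]
Visit J → queue [T, L, O, S, M, P, X]
Visit T → queue [L, O, S, M, P, X]
Visit L → queue [O, S, M, P, X]
Visit O → queue [S, M, P, X]
Visit S → queue [M, P, X]
Visit M → queue [P, X]
Visit P → queue [X]
Visit X → queue []

V K R Y N U W Q I J T L O S M P X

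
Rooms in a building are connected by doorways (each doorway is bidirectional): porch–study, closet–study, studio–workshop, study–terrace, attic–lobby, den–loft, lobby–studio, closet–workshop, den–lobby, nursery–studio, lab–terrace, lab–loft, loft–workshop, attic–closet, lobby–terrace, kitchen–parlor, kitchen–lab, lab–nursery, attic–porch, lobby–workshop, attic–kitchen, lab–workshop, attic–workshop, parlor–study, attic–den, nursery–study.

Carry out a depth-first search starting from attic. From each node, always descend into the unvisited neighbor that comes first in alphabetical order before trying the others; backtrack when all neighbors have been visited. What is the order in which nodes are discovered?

attic, closet, study, nursery, lab, kitchen, parlor, loft, den, lobby, studio, workshop, terrace, porch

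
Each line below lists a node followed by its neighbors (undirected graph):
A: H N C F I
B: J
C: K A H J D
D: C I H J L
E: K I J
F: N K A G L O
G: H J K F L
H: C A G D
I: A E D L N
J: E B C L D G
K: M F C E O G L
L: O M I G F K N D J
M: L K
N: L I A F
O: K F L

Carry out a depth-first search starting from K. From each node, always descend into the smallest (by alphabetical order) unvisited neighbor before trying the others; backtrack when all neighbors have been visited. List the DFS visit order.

Visit K
K → C
C → A
A → F
F → G
G → H
H → D
D → I
I → E
E → J
J → B
J → L
L → M
L → N
L → O

K → C → A → F → G → H → D → I → E → J → B → L → M → N → O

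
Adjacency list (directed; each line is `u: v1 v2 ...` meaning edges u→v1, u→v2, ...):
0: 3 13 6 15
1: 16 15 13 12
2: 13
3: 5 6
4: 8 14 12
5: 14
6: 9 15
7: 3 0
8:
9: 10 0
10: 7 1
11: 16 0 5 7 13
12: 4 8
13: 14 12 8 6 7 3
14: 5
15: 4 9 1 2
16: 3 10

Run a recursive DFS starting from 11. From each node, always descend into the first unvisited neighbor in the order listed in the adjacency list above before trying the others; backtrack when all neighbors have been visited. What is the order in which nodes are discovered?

11, 16, 3, 5, 14, 6, 9, 10, 7, 0, 13, 12, 4, 8, 15, 1, 2

Visit 11
11 → 16
16 → 3
3 → 5
5 → 14
3 → 6
6 → 9
9 → 10
10 → 7
7 → 0
0 → 13
13 → 12
12 → 4
4 → 8
0 → 15
15 → 1
15 → 2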